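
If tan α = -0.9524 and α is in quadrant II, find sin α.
sin α = 0.6897 (using tan²α + 1 = sec²α)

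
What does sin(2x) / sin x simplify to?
sin(2x) / sin x = 2 cos x (using Double angle)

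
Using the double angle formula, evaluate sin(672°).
sin(672°) = 2 sin 336° cos 336° = -0.7431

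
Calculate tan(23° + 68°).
tan(23° + 68°) = (tan 23° + tan 68°)/(1 - tan 23° tan 68°) = -57.29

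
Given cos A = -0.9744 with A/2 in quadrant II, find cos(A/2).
cos(A/2) = ±√((1 + cos A)/2); negative since A/2 ∈ QII, so cos(A/2) = -0.1131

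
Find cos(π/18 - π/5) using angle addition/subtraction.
cos(π/18 - π/5) = cos π/18 cos π/5 + sin π/18 sin π/5 = 0.8988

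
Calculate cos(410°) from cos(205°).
cos(410°) = cos²205° - sin²205° = 0.6428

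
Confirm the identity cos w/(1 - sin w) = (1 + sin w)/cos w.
RHS = (1 + sin w)(1 - sin w) / (cos w(1 - sin w)) = (1 - sin²w) / (cos w(1 - sin w)) = cos²w / (cos w(1 - sin w)) = cos w/(1 - sin w) = LHS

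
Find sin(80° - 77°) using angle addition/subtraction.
sin(80° - 77°) = sin 80° cos 77° - cos 80° sin 77° = 0.05234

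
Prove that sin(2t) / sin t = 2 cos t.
LHS = 2 sin t cos t / sin t = 2 cos t = RHS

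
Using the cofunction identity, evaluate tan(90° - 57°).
tan(90° - 57°) = cot(57°) = 0.6494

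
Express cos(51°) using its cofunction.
cos(51°) = sin(90° - 51°) = sin(39°)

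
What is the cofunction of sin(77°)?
sin(77°) = cos(90° - 77°) = cos(13°)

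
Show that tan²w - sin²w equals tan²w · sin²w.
LHS = sin²w/cos²w - sin²w = sin²w(1/cos²w - 1) = sin²w · (1 - cos²w)/cos²w = sin²w · sin²w/cos²w = sin²w · tan²w = RHS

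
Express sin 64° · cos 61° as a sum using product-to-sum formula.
sin 64° cos 61° = (1/2)[sin(64°+61°) + sin(64°-61°)]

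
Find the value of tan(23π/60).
tan(23π/60) = 2.605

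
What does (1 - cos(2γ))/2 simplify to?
(1 - cos(2γ))/2 = sin²γ (using Power reduction)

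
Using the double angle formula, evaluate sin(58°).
sin(58°) = 2 sin 29° cos 29° = 0.848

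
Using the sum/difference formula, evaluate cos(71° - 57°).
cos(71° - 57°) = cos 71° cos 57° + sin 71° sin 57° = 0.9703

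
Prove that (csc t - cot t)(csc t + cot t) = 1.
LHS = csc²t - cot²t = (1 + cot²t) - cot²t = 1 = RHS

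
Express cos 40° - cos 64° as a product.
cos 40° - cos 64° = -2 sin(52°) sin(-12°)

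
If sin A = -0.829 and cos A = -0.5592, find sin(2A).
sin(2A) = 2 sin A cos A = 0.9272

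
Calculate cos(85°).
cos(85°) = 0.08716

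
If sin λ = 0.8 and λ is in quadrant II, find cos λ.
cos λ = -0.6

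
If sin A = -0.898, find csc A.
csc A = 1/sin A = -1.114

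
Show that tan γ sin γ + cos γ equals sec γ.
LHS = sin²γ/cos γ + cos γ = (sin²γ + cos²γ)/cos γ = 1/cos γ = sec γ = RHS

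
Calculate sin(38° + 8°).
sin(38° + 8°) = sin 38° cos 8° + cos 38° sin 8° = 0.7193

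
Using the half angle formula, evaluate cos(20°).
cos(20°) = √((1 + cos 40°)/2) = 0.9397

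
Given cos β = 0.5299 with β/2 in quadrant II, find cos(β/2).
cos(β/2) = ±√((1 + cos β)/2); negative since β/2 ∈ QII, so cos(β/2) = -0.8746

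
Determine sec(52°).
sec(52°) = 1.624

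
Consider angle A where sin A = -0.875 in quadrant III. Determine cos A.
cos A = ±√(1 - sin²A) = -0.4841 (negative in QIII)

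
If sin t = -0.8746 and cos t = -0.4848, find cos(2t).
cos(2t) = cos²t - sin²t = -0.5299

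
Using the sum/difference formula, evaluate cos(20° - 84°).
cos(20° - 84°) = cos 20° cos 84° + sin 20° sin 84° = 0.4384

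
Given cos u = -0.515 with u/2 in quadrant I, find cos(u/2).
cos(u/2) = ±√((1 + cos u)/2); positive since u/2 ∈ QI, so cos(u/2) = 0.4924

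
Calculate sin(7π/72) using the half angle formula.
sin(7π/72) = √((1 - cos 7π/36)/2) = 0.3007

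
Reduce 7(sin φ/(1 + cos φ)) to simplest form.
7(sin φ/(1 + cos φ)) = 7(tan(φ/2)) (using Half angle)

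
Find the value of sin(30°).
sin(30°) = 1/2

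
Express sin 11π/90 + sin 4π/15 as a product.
sin 11π/90 + sin 4π/15 = 2 sin(7π/36) cos(-13π/180)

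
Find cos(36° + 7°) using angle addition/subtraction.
cos(36° + 7°) = cos 36° cos 7° - sin 36° sin 7° = 0.7314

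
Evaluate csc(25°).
csc(25°) = 2.366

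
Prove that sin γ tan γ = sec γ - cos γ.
RHS = 1/cos γ - cos γ = (1 - cos²γ)/cos γ = sin²γ/cos γ = sin γ · (sin γ/cos γ) = sin γ tan γ = LHS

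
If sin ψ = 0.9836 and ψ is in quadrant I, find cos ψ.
cos ψ = 0.1804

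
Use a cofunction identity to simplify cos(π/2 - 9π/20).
cos(π/2 - 9π/20) = sin(9π/20)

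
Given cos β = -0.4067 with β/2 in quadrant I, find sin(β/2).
sin(β/2) = ±√((1 - cos β)/2); positive since β/2 ∈ QI, so sin(β/2) = 0.8387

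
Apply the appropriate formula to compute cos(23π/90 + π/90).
cos(23π/90 + π/90) = cos 23π/90 cos π/90 - sin 23π/90 sin π/90 = 0.6691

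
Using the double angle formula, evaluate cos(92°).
cos(92°) = cos²46° - sin²46° = -0.0349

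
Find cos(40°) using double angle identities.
cos(40°) = cos²20° - sin²20° = 0.766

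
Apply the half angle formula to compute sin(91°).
sin(91°) = √((1 - cos 182°)/2) = 0.9998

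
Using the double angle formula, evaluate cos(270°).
cos(270°) = cos²135° - sin²135° = 0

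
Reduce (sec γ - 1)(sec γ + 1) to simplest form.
(sec γ - 1)(sec γ + 1) = tan²γ (using Diff. of squares)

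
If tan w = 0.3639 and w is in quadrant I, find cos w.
cos w = 0.9397 (using tan²w + 1 = sec²w)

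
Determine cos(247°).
cos(247°) = -0.3907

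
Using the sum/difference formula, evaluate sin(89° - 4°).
sin(89° - 4°) = sin 89° cos 4° - cos 89° sin 4° = 0.9962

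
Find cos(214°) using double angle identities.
cos(214°) = cos²107° - sin²107° = -0.829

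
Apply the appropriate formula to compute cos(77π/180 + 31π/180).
cos(77π/180 + 31π/180) = cos 77π/180 cos 31π/180 - sin 77π/180 sin 31π/180 = -0.309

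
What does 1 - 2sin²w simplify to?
1 - 2sin²w = cos(2w) (using Double angle)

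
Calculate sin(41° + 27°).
sin(41° + 27°) = sin 41° cos 27° + cos 41° sin 27° = 0.9272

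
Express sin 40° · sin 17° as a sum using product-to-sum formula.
sin 40° sin 17° = (1/2)[cos(40°-17°) - cos(40°+17°)]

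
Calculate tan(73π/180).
tan(73π/180) = 3.271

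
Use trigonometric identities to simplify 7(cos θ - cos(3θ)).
7(cos θ - cos(3θ)) = 7(2 sin(2θ) sin θ) (using Sum-to-product)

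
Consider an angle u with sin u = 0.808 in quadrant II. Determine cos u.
cos u = ±√(1 - sin²u) = -0.5892 (negative in QII)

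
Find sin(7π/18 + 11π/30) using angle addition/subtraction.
sin(7π/18 + 11π/30) = sin 7π/18 cos 11π/30 + cos 7π/18 sin 11π/30 = 0.6947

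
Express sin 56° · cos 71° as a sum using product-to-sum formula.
sin 56° cos 71° = (1/2)[sin(56°+71°) + sin(56°-71°)]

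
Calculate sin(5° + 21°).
sin(5° + 21°) = sin 5° cos 21° + cos 5° sin 21° = 0.4384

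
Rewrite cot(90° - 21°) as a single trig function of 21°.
cot(90° - 21°) = tan(21°)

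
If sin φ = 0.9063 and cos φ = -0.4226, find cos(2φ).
cos(2φ) = cos²φ - sin²φ = -0.6428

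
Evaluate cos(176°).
cos(176°) = -0.9976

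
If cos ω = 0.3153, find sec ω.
sec ω = 1/cos ω = 3.172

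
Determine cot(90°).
cot(90°) = 0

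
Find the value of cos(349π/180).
cos(349π/180) = 0.9816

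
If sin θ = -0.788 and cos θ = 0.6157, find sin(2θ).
sin(2θ) = 2 sin θ cos θ = -0.9703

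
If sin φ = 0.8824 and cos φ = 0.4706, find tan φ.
tan φ = sin φ / cos φ = 1.875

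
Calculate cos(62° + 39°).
cos(62° + 39°) = cos 62° cos 39° - sin 62° sin 39° = -0.1908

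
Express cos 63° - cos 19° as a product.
cos 63° - cos 19° = -2 sin(41°) sin(22°)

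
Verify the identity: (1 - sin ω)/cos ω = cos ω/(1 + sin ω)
LHS = (1 - sin ω)(1 + sin ω) / (cos ω(1 + sin ω)) = (1 - sin²ω) / (cos ω(1 + sin ω)) = cos²ω / (cos ω(1 + sin ω)) = cos ω/(1 + sin ω) = RHS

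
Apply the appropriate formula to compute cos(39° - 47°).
cos(39° - 47°) = cos 39° cos 47° + sin 39° sin 47° = 0.9903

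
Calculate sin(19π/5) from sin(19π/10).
sin(19π/5) = 2 sin 19π/10 cos 19π/10 = -0.5878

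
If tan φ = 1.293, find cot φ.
cot φ = 1/tan φ = 0.7734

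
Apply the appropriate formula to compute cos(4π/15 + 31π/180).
cos(4π/15 + 31π/180) = cos 4π/15 cos 31π/180 - sin 4π/15 sin 31π/180 = 0.1908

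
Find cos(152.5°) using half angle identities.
cos(152.5°) = -√((1 + cos 305°)/2) = -0.887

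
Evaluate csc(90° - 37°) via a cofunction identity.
csc(90° - 37°) = sec(37°) = 1.252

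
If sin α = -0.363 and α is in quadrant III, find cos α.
cos α = -0.9318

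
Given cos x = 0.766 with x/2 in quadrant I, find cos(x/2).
cos(x/2) = ±√((1 + cos x)/2); positive since x/2 ∈ QI, so cos(x/2) = 0.9397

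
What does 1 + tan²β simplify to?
1 + tan²β = sec²β (using Pythagorean identity)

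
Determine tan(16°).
tan(16°) = 0.2867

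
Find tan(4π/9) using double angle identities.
tan(4π/9) = 2 tan 2π/9 / (1 - tan²2π/9) = 5.671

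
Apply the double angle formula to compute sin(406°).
sin(406°) = 2 sin 203° cos 203° = 0.7193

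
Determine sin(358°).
sin(358°) = -0.0349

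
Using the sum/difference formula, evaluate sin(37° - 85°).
sin(37° - 85°) = sin 37° cos 85° - cos 37° sin 85° = -0.7431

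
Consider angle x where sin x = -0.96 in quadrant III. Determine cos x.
cos x = ±√(1 - sin²x) = -0.28 (negative in QIII)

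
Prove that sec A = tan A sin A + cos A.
RHS = sin²A/cos A + cos A = (sin²A + cos²A)/cos A = 1/cos A = sec A = LHS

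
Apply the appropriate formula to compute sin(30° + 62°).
sin(30° + 62°) = sin 30° cos 62° + cos 30° sin 62° = 0.9994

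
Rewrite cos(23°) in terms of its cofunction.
cos(23°) = sin(90° - 23°) = sin(67°)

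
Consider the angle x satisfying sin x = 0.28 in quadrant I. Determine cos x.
cos x = √(1 - sin²x) = 0.96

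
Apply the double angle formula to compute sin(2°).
sin(2°) = 2 sin 1° cos 1° = 0.0349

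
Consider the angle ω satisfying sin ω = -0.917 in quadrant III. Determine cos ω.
cos ω = ±√(1 - sin²ω) = -0.3989 (negative in QIII)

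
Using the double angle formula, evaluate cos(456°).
cos(456°) = cos²228° - sin²228° = -0.1045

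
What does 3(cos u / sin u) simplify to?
3(cos u / sin u) = 3(cot u) (using Quotient identity)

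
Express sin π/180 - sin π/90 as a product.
sin π/180 - sin π/90 = 2 cos(π/120) sin(-π/360)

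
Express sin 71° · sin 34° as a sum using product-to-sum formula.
sin 71° sin 34° = (1/2)[cos(71°-34°) - cos(71°+34°)]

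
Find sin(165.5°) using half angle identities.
sin(165.5°) = √((1 - cos 331°)/2) = 0.2504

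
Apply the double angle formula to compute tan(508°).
tan(508°) = 2 tan 254° / (1 - tan²254°) = -0.6249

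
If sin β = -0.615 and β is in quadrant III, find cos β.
cos β = -0.7885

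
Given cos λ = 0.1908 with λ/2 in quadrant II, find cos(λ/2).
cos(λ/2) = ±√((1 + cos λ)/2); negative since λ/2 ∈ QII, so cos(λ/2) = -0.7716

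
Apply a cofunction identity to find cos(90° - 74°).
cos(90° - 74°) = sin(74°) = 0.9613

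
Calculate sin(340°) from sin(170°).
sin(340°) = 2 sin 170° cos 170° = -0.342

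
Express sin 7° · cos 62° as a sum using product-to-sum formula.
sin 7° cos 62° = (1/2)[sin(7°+62°) + sin(7°-62°)]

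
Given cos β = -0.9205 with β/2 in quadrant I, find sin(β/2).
sin(β/2) = ±√((1 - cos β)/2); positive since β/2 ∈ QI, so sin(β/2) = 0.9799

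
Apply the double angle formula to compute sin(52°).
sin(52°) = 2 sin 26° cos 26° = 0.788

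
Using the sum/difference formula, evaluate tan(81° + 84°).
tan(81° + 84°) = (tan 81° + tan 84°)/(1 - tan 81° tan 84°) = -(2-√3)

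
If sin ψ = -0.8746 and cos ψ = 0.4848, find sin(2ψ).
sin(2ψ) = 2 sin ψ cos ψ = -0.848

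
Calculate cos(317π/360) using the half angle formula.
cos(317π/360) = -√((1 + cos 317π/180)/2) = -0.9304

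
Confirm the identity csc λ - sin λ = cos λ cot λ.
LHS = 1/sin λ - sin λ = (1 - sin²λ)/sin λ = cos²λ/sin λ = cos λ · (cos λ/sin λ) = cos λ cot λ = RHS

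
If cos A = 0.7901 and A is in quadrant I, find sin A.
sin A = 0.613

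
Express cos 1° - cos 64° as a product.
cos 1° - cos 64° = -2 sin(32.5°) sin(-31.5°)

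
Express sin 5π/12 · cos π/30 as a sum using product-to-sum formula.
sin 5π/12 cos π/30 = (1/2)[sin(5π/12+π/30) + sin(5π/12-π/30)]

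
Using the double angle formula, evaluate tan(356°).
tan(356°) = 2 tan 178° / (1 - tan²178°) = -0.06993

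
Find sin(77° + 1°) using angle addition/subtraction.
sin(77° + 1°) = sin 77° cos 1° + cos 77° sin 1° = 0.9781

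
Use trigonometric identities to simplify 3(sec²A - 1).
3(sec²A - 1) = 3(tan²A) (using Pythagorean identity)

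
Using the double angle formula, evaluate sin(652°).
sin(652°) = 2 sin 326° cos 326° = -0.9272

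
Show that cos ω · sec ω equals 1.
LHS = cos ω · (1/cos ω) = 1 = RHS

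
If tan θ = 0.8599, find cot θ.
cot θ = 1/tan θ = 1.163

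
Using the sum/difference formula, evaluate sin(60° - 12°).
sin(60° - 12°) = sin 60° cos 12° - cos 60° sin 12° = 0.7431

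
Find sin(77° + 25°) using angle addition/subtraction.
sin(77° + 25°) = sin 77° cos 25° + cos 77° sin 25° = 0.9781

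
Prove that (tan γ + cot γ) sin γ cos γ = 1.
LHS = (sin γ/cos γ + cos γ/sin γ) sin γ cos γ = ((sin²γ + cos²γ)/(sin γ cos γ)) · sin γ cos γ = sin²γ + cos²γ = 1 = RHS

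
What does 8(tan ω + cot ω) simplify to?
8(tan ω + cot ω) = 8(sec ω csc ω) (using Quotient identities)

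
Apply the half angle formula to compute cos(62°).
cos(62°) = √((1 + cos 124°)/2) = 0.4695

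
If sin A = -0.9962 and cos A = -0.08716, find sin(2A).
sin(2A) = 2 sin A cos A = 0.1737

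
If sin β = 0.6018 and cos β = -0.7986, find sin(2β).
sin(2β) = 2 sin β cos β = -0.9612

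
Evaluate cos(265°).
cos(265°) = -0.08716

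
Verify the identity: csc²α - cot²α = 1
LHS = 1/sin²α - cos²α/sin²α = (1 - cos²α)/sin²α = sin²α/sin²α = 1 = RHS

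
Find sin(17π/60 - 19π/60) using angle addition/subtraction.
sin(17π/60 - 19π/60) = sin 17π/60 cos 19π/60 - cos 17π/60 sin 19π/60 = -0.1045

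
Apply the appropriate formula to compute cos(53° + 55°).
cos(53° + 55°) = cos 53° cos 55° - sin 53° sin 55° = -0.309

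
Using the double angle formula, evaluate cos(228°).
cos(228°) = cos²114° - sin²114° = -0.6691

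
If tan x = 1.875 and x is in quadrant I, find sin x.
sin x = 0.8824 (using tan²x + 1 = sec²x)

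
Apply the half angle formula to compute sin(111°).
sin(111°) = √((1 - cos 222°)/2) = 0.9336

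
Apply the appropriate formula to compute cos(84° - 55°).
cos(84° - 55°) = cos 84° cos 55° + sin 84° sin 55° = 0.8746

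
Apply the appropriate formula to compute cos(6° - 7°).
cos(6° - 7°) = cos 6° cos 7° + sin 6° sin 7° = 0.9998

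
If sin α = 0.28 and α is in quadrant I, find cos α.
cos α = 0.96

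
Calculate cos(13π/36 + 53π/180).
cos(13π/36 + 53π/180) = cos 13π/36 cos 53π/180 - sin 13π/36 sin 53π/180 = -0.4695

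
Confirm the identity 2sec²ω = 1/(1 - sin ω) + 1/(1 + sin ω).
RHS = [(1 + sin ω) + (1 - sin ω)] / [(1 - sin ω)(1 + sin ω)] = 2/(1 - sin²ω) = 2/cos²ω = 2sec²ω = LHS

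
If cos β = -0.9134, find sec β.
sec β = 1/cos β = -1.095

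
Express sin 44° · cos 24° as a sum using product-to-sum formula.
sin 44° cos 24° = (1/2)[sin(44°+24°) + sin(44°-24°)]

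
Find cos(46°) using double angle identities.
cos(46°) = cos²23° - sin²23° = 0.6947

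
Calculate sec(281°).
sec(281°) = 5.241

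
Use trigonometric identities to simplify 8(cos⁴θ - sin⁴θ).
8(cos⁴θ - sin⁴θ) = 8(cos(2θ)) (using Factoring + double angle)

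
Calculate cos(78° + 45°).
cos(78° + 45°) = cos 78° cos 45° - sin 78° sin 45° = -0.5446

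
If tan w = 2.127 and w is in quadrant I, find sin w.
sin w = 0.905 (using tan²w + 1 = sec²w)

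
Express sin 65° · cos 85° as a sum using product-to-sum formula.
sin 65° cos 85° = (1/2)[sin(65°+85°) + sin(65°-85°)]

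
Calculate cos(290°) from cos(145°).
cos(290°) = cos²145° - sin²145° = 0.342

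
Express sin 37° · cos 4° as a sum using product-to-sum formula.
sin 37° cos 4° = (1/2)[sin(37°+4°) + sin(37°-4°)]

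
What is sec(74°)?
sec(74°) = 3.628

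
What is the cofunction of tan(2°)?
tan(2°) = cot(90° - 2°) = cot(88°)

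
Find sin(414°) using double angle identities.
sin(414°) = 2 sin 207° cos 207° = 0.809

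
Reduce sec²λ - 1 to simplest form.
sec²λ - 1 = tan²λ (using Pythagorean identity)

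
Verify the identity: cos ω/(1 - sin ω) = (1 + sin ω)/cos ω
RHS = (1 + sin ω)(1 - sin ω) / (cos ω(1 - sin ω)) = (1 - sin²ω) / (cos ω(1 - sin ω)) = cos²ω / (cos ω(1 - sin ω)) = cos ω/(1 - sin ω) = LHS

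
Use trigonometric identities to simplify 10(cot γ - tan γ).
10(cot γ - tan γ) = 10(2 cot(2γ)) (using Double angle)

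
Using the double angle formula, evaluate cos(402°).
cos(402°) = cos²201° - sin²201° = 0.7431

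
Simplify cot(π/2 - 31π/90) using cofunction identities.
cot(π/2 - 31π/90) = tan(31π/90)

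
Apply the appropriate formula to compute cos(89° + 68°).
cos(89° + 68°) = cos 89° cos 68° - sin 89° sin 68° = -0.9205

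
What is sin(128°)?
sin(128°) = 0.788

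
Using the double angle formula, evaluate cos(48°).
cos(48°) = cos²24° - sin²24° = 0.6691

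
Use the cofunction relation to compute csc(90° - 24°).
csc(90° - 24°) = sec(24°) = 1.095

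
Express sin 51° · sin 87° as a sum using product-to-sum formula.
sin 51° sin 87° = (1/2)[cos(51°-87°) - cos(51°+87°)]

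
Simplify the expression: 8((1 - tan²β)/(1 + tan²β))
8((1 - tan²β)/(1 + tan²β)) = 8(cos(2β)) (using Double angle)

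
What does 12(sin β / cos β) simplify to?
12(sin β / cos β) = 12(tan β) (using Quotient identity)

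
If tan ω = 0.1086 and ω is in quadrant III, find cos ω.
cos ω = -0.9942 (using tan²ω + 1 = sec²ω)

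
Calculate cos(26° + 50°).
cos(26° + 50°) = cos 26° cos 50° - sin 26° sin 50° = 0.2419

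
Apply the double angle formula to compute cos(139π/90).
cos(139π/90) = cos²139π/180 - sin²139π/180 = 0.1392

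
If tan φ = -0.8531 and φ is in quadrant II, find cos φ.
cos φ = -0.7608 (using tan²φ + 1 = sec²φ)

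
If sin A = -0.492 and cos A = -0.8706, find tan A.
tan A = sin A / cos A = 0.5651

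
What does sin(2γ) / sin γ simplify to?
sin(2γ) / sin γ = 2 cos γ (using Double angle)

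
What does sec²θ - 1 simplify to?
sec²θ - 1 = tan²θ (using Pythagorean identity)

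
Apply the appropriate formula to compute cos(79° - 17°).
cos(79° - 17°) = cos 79° cos 17° + sin 79° sin 17° = 0.4695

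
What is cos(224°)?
cos(224°) = -0.7193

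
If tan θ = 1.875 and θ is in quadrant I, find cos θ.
cos θ = 0.4706 (using tan²θ + 1 = sec²θ)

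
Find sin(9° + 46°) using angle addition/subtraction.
sin(9° + 46°) = sin 9° cos 46° + cos 9° sin 46° = 0.8192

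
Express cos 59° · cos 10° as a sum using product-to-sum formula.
cos 59° cos 10° = (1/2)[cos(59°-10°) + cos(59°+10°)]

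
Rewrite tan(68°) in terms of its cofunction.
tan(68°) = cot(90° - 68°) = cot(22°)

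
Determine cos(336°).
cos(336°) = 0.9135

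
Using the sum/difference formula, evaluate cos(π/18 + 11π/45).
cos(π/18 + 11π/45) = cos π/18 cos 11π/45 - sin π/18 sin 11π/45 = 0.5878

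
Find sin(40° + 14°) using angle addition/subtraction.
sin(40° + 14°) = sin 40° cos 14° + cos 40° sin 14° = 0.809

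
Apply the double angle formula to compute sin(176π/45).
sin(176π/45) = 2 sin 88π/45 cos 88π/45 = -0.2756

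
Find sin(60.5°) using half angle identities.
sin(60.5°) = √((1 - cos 121°)/2) = 0.8704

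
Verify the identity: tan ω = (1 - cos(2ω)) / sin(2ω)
RHS = 2sin²ω / (2 sin ω cos ω) = sin ω/cos ω = tan ω = LHS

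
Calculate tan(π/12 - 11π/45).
tan(π/12 - 11π/45) = (tan π/12 - tan 11π/45)/(1 + tan π/12 tan 11π/45) = -0.5543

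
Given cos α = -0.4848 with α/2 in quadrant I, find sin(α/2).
sin(α/2) = ±√((1 - cos α)/2); positive since α/2 ∈ QI, so sin(α/2) = 0.8616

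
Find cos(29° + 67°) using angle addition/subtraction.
cos(29° + 67°) = cos 29° cos 67° - sin 29° sin 67° = -0.1045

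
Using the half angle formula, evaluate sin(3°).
sin(3°) = √((1 - cos 6°)/2) = 0.05234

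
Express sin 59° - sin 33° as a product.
sin 59° - sin 33° = 2 cos(46°) sin(13°)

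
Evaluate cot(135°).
cot(135°) = -1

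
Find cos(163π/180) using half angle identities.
cos(163π/180) = -√((1 + cos 163π/90)/2) = -0.9563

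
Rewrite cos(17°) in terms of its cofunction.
cos(17°) = sin(90° - 17°) = sin(73°)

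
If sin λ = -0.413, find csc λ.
csc λ = 1/sin λ = -2.421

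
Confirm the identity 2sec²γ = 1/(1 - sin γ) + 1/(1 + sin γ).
RHS = [(1 + sin γ) + (1 - sin γ)] / [(1 - sin γ)(1 + sin γ)] = 2/(1 - sin²γ) = 2/cos²γ = 2sec²γ = LHS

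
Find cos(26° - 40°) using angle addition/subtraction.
cos(26° - 40°) = cos 26° cos 40° + sin 26° sin 40° = 0.9703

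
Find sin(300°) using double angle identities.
sin(300°) = 2 sin 150° cos 150° = -√3/2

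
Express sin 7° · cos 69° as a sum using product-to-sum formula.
sin 7° cos 69° = (1/2)[sin(7°+69°) + sin(7°-69°)]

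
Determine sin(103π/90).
sin(103π/90) = -0.4384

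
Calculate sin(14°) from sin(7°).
sin(14°) = 2 sin 7° cos 7° = 0.2419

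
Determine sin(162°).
sin(162°) = 0.309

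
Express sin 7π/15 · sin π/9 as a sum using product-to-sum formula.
sin 7π/15 sin π/9 = (1/2)[cos(7π/15-π/9) - cos(7π/15+π/9)]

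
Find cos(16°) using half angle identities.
cos(16°) = √((1 + cos 32°)/2) = 0.9613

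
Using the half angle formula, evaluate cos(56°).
cos(56°) = √((1 + cos 112°)/2) = 0.5592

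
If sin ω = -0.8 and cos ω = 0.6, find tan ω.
tan ω = sin ω / cos ω = -1.333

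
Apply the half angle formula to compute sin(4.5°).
sin(4.5°) = √((1 - cos 9°)/2) = 0.07846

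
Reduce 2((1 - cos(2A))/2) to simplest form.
2((1 - cos(2A))/2) = 2(sin²A) (using Power reduction)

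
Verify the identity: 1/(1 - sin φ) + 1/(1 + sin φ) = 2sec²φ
LHS = [(1 + sin φ) + (1 - sin φ)] / [(1 - sin φ)(1 + sin φ)] = 2/(1 - sin²φ) = 2/cos²φ = 2sec²φ = RHS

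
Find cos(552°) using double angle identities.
cos(552°) = cos²276° - sin²276° = -0.9781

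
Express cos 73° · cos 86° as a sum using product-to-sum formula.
cos 73° cos 86° = (1/2)[cos(73°-86°) + cos(73°+86°)]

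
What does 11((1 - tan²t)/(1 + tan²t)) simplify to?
11((1 - tan²t)/(1 + tan²t)) = 11(cos(2t)) (using Double angle)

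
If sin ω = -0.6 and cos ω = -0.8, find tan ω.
tan ω = sin ω / cos ω = 0.75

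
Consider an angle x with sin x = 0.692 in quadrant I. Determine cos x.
cos x = √(1 - sin²x) = 0.7219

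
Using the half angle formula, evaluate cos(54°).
cos(54°) = √((1 + cos 108°)/2) = 0.5878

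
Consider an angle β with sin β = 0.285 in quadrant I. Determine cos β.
cos β = √(1 - sin²β) = 0.9585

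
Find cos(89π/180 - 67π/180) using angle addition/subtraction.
cos(89π/180 - 67π/180) = cos 89π/180 cos 67π/180 + sin 89π/180 sin 67π/180 = 0.9272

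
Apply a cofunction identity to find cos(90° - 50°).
cos(90° - 50°) = sin(50°) = 0.766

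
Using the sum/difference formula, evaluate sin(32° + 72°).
sin(32° + 72°) = sin 32° cos 72° + cos 32° sin 72° = 0.9703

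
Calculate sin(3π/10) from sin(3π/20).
sin(3π/10) = 2 sin 3π/20 cos 3π/20 = 0.809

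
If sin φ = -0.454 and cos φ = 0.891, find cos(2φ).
cos(2φ) = cos²φ - sin²φ = 0.5878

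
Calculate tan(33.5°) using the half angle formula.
tan(33.5°) = sin 67° / (1 + cos 67°) = 0.6619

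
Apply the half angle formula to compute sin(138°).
sin(138°) = √((1 - cos 276°)/2) = 0.6691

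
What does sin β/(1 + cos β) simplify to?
sin β/(1 + cos β) = tan(β/2) (using Half angle)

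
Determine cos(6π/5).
cos(6π/5) = -0.809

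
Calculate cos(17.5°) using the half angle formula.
cos(17.5°) = √((1 + cos 35°)/2) = 0.9537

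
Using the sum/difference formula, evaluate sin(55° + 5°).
sin(55° + 5°) = sin 55° cos 5° + cos 55° sin 5° = √3/2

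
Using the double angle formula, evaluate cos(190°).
cos(190°) = cos²95° - sin²95° = -0.9848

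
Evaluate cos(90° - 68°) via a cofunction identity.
cos(90° - 68°) = sin(68°) = 0.9272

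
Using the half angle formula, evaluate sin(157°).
sin(157°) = √((1 - cos 314°)/2) = 0.3907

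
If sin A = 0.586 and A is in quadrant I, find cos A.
cos A = 0.8103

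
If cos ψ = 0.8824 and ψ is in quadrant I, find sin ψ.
sin ψ = 0.4705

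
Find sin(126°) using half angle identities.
sin(126°) = √((1 - cos 252°)/2) = 0.809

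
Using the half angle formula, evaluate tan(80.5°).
tan(80.5°) = sin 161° / (1 + cos 161°) = 5.976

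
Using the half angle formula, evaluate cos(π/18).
cos(π/18) = √((1 + cos π/9)/2) = 0.9848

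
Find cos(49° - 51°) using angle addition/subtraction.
cos(49° - 51°) = cos 49° cos 51° + sin 49° sin 51° = 0.9994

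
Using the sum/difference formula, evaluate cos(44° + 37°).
cos(44° + 37°) = cos 44° cos 37° - sin 44° sin 37° = 0.1564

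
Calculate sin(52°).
sin(52°) = 0.788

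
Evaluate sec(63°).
sec(63°) = 2.203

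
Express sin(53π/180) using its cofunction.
sin(53π/180) = cos(π/2 - 53π/180) = cos(37π/180)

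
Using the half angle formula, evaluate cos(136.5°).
cos(136.5°) = -√((1 + cos 273°)/2) = -0.7254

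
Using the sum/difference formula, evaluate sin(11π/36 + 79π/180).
sin(11π/36 + 79π/180) = sin 11π/36 cos 79π/180 + cos 11π/36 sin 79π/180 = 0.7193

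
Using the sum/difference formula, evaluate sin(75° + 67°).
sin(75° + 67°) = sin 75° cos 67° + cos 75° sin 67° = 0.6157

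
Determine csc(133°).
csc(133°) = 1.367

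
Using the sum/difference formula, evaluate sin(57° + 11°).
sin(57° + 11°) = sin 57° cos 11° + cos 57° sin 11° = 0.9272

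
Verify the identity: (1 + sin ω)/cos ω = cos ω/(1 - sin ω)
LHS = (1 + sin ω)(1 - sin ω) / (cos ω(1 - sin ω)) = (1 - sin²ω) / (cos ω(1 - sin ω)) = cos²ω / (cos ω(1 - sin ω)) = cos ω/(1 - sin ω) = RHS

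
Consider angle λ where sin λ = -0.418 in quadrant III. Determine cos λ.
cos λ = ±√(1 - sin²λ) = -0.9084 (negative in QIII)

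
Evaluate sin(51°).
sin(51°) = 0.7771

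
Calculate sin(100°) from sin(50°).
sin(100°) = 2 sin 50° cos 50° = 0.9848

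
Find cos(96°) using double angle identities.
cos(96°) = cos²48° - sin²48° = -0.1045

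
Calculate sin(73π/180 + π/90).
sin(73π/180 + π/90) = sin 73π/180 cos π/90 + cos 73π/180 sin π/90 = (√6+√2)/4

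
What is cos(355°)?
cos(355°) = 0.9962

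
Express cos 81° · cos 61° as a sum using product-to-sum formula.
cos 81° cos 61° = (1/2)[cos(81°-61°) + cos(81°+61°)]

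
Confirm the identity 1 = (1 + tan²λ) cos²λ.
RHS = sec²λ · cos²λ = (1/cos²λ) · cos²λ = 1 = LHS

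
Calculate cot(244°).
cot(244°) = 0.4877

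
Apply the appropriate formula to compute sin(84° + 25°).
sin(84° + 25°) = sin 84° cos 25° + cos 84° sin 25° = 0.9455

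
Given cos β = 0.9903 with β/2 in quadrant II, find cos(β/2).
cos(β/2) = ±√((1 + cos β)/2); negative since β/2 ∈ QII, so cos(β/2) = -0.9976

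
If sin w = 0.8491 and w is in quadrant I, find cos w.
cos w = 0.5282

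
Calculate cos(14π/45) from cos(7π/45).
cos(14π/45) = cos²7π/45 - sin²7π/45 = 0.5592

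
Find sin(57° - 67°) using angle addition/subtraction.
sin(57° - 67°) = sin 57° cos 67° - cos 57° sin 67° = -0.1736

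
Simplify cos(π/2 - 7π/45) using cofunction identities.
cos(π/2 - 7π/45) = sin(7π/45)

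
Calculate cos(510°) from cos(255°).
cos(510°) = cos²255° - sin²255° = -√3/2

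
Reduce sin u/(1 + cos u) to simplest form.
sin u/(1 + cos u) = tan(u/2) (using Half angle)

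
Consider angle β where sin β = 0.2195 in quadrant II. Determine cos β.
cos β = ±√(1 - sin²β) = -0.9756 (negative in QII)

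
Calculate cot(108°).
cot(108°) = -0.3249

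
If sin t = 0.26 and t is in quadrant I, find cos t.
cos t = 0.9656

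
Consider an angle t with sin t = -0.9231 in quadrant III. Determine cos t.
cos t = ±√(1 - sin²t) = -0.3846 (negative in QIII)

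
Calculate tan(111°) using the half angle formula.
tan(111°) = sin 222° / (1 + cos 222°) = -2.605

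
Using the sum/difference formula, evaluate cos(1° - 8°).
cos(1° - 8°) = cos 1° cos 8° + sin 1° sin 8° = 0.9925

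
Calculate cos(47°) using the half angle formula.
cos(47°) = √((1 + cos 94°)/2) = 0.682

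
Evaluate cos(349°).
cos(349°) = 0.9816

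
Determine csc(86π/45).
csc(86π/45) = -3.628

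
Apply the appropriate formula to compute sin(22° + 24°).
sin(22° + 24°) = sin 22° cos 24° + cos 22° sin 24° = 0.7193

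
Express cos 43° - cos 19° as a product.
cos 43° - cos 19° = -2 sin(31°) sin(12°)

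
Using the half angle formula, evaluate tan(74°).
tan(74°) = sin 148° / (1 + cos 148°) = 3.487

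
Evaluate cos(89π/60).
cos(89π/60) = -0.05234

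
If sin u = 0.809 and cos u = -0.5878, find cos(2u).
cos(2u) = cos²u - sin²u = -0.309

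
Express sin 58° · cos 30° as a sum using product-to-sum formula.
sin 58° cos 30° = (1/2)[sin(58°+30°) + sin(58°-30°)]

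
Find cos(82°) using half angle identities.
cos(82°) = √((1 + cos 164°)/2) = 0.1392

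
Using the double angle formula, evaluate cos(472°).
cos(472°) = cos²236° - sin²236° = -0.3746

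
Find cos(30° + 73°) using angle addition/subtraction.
cos(30° + 73°) = cos 30° cos 73° - sin 30° sin 73° = -0.225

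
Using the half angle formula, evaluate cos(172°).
cos(172°) = -√((1 + cos 344°)/2) = -0.9903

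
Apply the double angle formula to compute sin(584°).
sin(584°) = 2 sin 292° cos 292° = -0.6947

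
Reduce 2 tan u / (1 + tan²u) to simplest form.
2 tan u / (1 + tan²u) = sin(2u) (using Double angle)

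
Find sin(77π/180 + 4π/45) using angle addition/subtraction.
sin(77π/180 + 4π/45) = sin 77π/180 cos 4π/45 + cos 77π/180 sin 4π/45 = 0.9986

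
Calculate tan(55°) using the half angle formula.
tan(55°) = sin 110° / (1 + cos 110°) = 1.428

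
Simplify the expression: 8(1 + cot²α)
8(1 + cot²α) = 8(csc²α) (using Pythagorean identity)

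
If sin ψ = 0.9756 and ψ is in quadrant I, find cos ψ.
cos ψ = 0.2196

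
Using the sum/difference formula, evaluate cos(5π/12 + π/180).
cos(5π/12 + π/180) = cos 5π/12 cos π/180 - sin 5π/12 sin π/180 = 0.2419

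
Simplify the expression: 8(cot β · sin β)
8(cot β · sin β) = 8(cos β) (using Quotient identity)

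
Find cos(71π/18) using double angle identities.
cos(71π/18) = cos²71π/36 - sin²71π/36 = 0.9848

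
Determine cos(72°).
cos(72°) = 0.309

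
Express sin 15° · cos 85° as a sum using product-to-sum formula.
sin 15° cos 85° = (1/2)[sin(15°+85°) + sin(15°-85°)]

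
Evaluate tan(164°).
tan(164°) = -0.2867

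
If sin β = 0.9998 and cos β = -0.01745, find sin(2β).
sin(2β) = 2 sin β cos β = -0.03489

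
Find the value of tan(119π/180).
tan(119π/180) = -1.804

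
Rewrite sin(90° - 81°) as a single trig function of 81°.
sin(90° - 81°) = cos(81°)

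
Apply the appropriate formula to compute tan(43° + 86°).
tan(43° + 86°) = (tan 43° + tan 86°)/(1 - tan 43° tan 86°) = -1.235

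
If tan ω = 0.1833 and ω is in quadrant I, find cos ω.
cos ω = 0.9836 (using tan²ω + 1 = sec²ω)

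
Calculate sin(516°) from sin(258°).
sin(516°) = 2 sin 258° cos 258° = 0.4067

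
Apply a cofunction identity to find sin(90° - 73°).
sin(90° - 73°) = cos(73°) = 0.2924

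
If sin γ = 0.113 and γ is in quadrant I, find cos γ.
cos γ = 0.9936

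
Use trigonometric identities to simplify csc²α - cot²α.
csc²α - cot²α = 1 (using Pythagorean identity)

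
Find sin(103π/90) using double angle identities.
sin(103π/90) = 2 sin 103π/180 cos 103π/180 = -0.4384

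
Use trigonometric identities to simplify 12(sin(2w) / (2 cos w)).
12(sin(2w) / (2 cos w)) = 12(sin w) (using Double angle)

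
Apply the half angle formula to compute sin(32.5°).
sin(32.5°) = √((1 - cos 65°)/2) = 0.5373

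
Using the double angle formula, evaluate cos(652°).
cos(652°) = cos²326° - sin²326° = 0.3746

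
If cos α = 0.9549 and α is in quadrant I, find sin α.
sin α = 0.2969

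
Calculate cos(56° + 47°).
cos(56° + 47°) = cos 56° cos 47° - sin 56° sin 47° = -0.225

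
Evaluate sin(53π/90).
sin(53π/90) = 0.9613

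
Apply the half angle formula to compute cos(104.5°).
cos(104.5°) = -√((1 + cos 209°)/2) = -0.2504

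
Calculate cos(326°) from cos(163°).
cos(326°) = cos²163° - sin²163° = 0.829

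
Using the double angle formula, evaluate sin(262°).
sin(262°) = 2 sin 131° cos 131° = -0.9903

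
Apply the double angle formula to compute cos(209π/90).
cos(209π/90) = 1 - 2sin²209π/180 = 0.5299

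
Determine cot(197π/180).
cot(197π/180) = 3.271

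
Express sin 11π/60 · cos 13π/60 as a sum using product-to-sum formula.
sin 11π/60 cos 13π/60 = (1/2)[sin(11π/60+13π/60) + sin(11π/60-13π/60)]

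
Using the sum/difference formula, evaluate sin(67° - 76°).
sin(67° - 76°) = sin 67° cos 76° - cos 67° sin 76° = -0.1564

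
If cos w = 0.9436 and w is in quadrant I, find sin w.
sin w = 0.3311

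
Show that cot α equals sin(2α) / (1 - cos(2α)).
RHS = 2 sin α cos α / (2sin²α) = cos α/sin α = cot α = LHS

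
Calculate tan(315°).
tan(315°) = -1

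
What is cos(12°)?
cos(12°) = 0.9781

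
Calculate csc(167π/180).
csc(167π/180) = 4.445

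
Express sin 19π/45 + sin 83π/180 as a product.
sin 19π/45 + sin 83π/180 = 2 sin(53π/120) cos(-7π/360)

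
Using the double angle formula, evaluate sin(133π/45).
sin(133π/45) = 2 sin 133π/90 cos 133π/90 = 0.1392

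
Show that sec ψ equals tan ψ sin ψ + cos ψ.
RHS = sin²ψ/cos ψ + cos ψ = (sin²ψ + cos²ψ)/cos ψ = 1/cos ψ = sec ψ = LHS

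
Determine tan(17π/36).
tan(17π/36) = 11.43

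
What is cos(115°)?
cos(115°) = -0.4226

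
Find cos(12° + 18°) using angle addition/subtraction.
cos(12° + 18°) = cos 12° cos 18° - sin 12° sin 18° = √3/2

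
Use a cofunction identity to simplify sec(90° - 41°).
sec(90° - 41°) = csc(41°)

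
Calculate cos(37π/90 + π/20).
cos(37π/90 + π/20) = cos 37π/90 cos π/20 - sin 37π/90 sin π/20 = 0.1219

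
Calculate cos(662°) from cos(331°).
cos(662°) = cos²331° - sin²331° = 0.5299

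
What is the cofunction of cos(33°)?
cos(33°) = sin(90° - 33°) = sin(57°)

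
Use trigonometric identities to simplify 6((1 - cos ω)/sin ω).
6((1 - cos ω)/sin ω) = 6(tan(ω/2)) (using Half angle)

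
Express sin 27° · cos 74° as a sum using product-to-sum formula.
sin 27° cos 74° = (1/2)[sin(27°+74°) + sin(27°-74°)]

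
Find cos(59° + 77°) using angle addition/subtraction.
cos(59° + 77°) = cos 59° cos 77° - sin 59° sin 77° = -0.7193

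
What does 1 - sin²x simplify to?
1 - sin²x = cos²x (using Pythagorean identity)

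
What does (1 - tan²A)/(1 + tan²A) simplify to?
(1 - tan²A)/(1 + tan²A) = cos(2A) (using Double angle)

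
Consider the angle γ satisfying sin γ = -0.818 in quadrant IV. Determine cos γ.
cos γ = √(1 - sin²γ) = 0.5752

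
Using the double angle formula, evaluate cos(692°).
cos(692°) = cos²346° - sin²346° = 0.8829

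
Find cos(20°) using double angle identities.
cos(20°) = cos²10° - sin²10° = 0.9397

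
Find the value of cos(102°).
cos(102°) = -0.2079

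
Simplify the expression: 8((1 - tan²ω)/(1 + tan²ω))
8((1 - tan²ω)/(1 + tan²ω)) = 8(cos(2ω)) (using Double angle)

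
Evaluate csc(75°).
csc(75°) = 1.035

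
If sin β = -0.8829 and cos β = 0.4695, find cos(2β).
cos(2β) = cos²β - sin²β = -0.5591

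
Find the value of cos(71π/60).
cos(71π/60) = -0.8387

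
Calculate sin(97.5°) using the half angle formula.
sin(97.5°) = √((1 - cos 195°)/2) = 0.9914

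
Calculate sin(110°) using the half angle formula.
sin(110°) = √((1 - cos 220°)/2) = 0.9397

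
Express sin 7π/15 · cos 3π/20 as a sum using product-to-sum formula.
sin 7π/15 cos 3π/20 = (1/2)[sin(7π/15+3π/20) + sin(7π/15-3π/20)]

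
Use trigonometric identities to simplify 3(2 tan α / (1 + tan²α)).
3(2 tan α / (1 + tan²α)) = 3(sin(2α)) (using Double angle)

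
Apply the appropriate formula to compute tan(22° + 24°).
tan(22° + 24°) = (tan 22° + tan 24°)/(1 - tan 22° tan 24°) = 1.036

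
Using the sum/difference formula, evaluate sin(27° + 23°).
sin(27° + 23°) = sin 27° cos 23° + cos 27° sin 23° = 0.766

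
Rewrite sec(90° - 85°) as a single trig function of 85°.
sec(90° - 85°) = csc(85°)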